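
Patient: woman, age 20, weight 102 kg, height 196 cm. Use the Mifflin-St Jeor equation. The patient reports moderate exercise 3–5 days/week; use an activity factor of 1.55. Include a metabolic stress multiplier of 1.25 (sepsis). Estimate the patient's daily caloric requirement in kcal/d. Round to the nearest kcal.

Mifflin-St Jeor (female): BMR = 10(102) + 6.25(196) − 5(20) − 161 = 1020 + 1225 − 100 − 161 = 1984 kcal/day.
TEE = BMR × activity factor = 1984 × 1.55 = 3075.2 kcal/day.
Apply stress factor: 3075.2 × 1.25 = 3844 kcal/day.

3844 kcal/d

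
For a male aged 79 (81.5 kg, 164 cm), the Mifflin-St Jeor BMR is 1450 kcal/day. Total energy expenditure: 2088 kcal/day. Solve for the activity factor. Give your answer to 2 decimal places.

1.44

Activity factor = TEE ÷ BMR = 2088 ÷ 1450 = 1.44.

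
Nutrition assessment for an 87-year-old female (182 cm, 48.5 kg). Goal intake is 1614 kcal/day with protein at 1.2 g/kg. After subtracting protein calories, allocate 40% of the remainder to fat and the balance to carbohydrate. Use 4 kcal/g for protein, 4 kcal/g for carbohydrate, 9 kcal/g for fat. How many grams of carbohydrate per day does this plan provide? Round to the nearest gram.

Protein = 1.2 × 48.5 = 58.2 g → 58.2 × 4 = 232.8 kcal.
Non-protein calories = 1614 − 232.8 = 1381.2 kcal.
Fat: 40% × 1381.2 = 552.48 kcal; carbohydrate: 828.72 kcal.
Carbohydrate: 828.72 kcal ÷ 4 kcal/g = 207.18 g.

207 g/day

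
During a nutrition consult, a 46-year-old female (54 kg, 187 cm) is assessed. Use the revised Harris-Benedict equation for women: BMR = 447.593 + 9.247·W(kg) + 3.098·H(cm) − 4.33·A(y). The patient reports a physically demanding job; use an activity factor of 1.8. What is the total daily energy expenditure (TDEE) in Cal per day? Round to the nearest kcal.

2389 Cal per day

Harris-Benedict: BMR = 447.593 + 9.247(54) + 3.098(187) − 4.33(46) = 1327.077 kcal/day.
TEE = BMR × activity factor = 1327.077 × 1.8 = 2388.7386 kcal/day.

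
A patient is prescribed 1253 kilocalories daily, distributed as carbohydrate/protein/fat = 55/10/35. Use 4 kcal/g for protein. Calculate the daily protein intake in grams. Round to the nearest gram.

Protein energy = 10% × 1253 = 125.3 kcal.
At 4 kcal/g: 125.3 ÷ 4 = 31.325 g.

31 g/day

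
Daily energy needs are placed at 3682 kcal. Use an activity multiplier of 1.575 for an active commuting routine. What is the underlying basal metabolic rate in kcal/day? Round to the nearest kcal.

2338 kcal/day

BMR = TEE ÷ activity factor = 3682 ÷ 1.575 = 2337.7778 kcal/day.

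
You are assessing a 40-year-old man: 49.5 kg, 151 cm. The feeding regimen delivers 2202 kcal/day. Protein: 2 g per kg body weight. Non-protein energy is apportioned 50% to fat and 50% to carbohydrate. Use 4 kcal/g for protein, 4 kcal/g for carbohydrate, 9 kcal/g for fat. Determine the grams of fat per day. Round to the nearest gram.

Protein = 2 × 49.5 = 99 g → 99 × 4 = 396 kcal.
Non-protein calories = 2202 − 396 = 1806 kcal.
Fat: 50% × 1806 = 903 kcal; carbohydrate: 903 kcal.
Fat: 903 kcal ÷ 9 kcal/g = 100.3333 g.

100 g/day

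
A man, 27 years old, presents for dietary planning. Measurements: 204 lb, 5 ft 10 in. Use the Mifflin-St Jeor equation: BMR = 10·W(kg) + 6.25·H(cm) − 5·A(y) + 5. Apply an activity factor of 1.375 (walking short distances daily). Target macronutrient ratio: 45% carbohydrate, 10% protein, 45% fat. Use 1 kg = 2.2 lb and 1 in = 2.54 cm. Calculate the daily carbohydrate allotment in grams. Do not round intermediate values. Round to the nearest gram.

Convert to metric: weight = 204 ÷ 2.2 = 92.7273 kg; height = (5×12 + 10) × 2.54 = 70 × 2.54 = 177.8 cm.
Mifflin-St Jeor (male): BMR = 10(92.7273) + 6.25(177.8) − 5(27) + 5 = 927.2727 + 1111.25 − 135 + 5 = 1908.5227 kcal/day.
TEE = 1908.5227 × 1.375 = 2624.2188 kcal/day.
Carbohydrate energy = 45% × 2624.2188 = 1180.8984 kcal.
Carbohydrate = 1180.8984 ÷ 4 kcal/g = 295.2246 g.

295 g/day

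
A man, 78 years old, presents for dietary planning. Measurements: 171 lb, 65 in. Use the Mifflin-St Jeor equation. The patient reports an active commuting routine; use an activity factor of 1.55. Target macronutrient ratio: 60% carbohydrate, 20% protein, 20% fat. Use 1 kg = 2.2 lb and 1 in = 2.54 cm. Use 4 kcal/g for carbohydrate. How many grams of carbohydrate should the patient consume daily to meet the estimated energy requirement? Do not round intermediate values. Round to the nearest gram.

Convert to metric: weight = 171 ÷ 2.2 = 77.7273 kg; height = 65 × 2.54 = 165.1 cm.
Mifflin-St Jeor (male): BMR = 10(77.7273) + 6.25(165.1) − 5(78) + 5 = 777.2727 + 1031.875 − 390 + 5 = 1424.1477 kcal/day.
TEE = 1424.1477 × 1.55 = 2207.429 kcal/day.
Carbohydrate energy = 60% × 2207.429 = 1324.4574 kcal.
Carbohydrate = 1324.4574 ÷ 4 kcal/g = 331.1143 g.

331 g/day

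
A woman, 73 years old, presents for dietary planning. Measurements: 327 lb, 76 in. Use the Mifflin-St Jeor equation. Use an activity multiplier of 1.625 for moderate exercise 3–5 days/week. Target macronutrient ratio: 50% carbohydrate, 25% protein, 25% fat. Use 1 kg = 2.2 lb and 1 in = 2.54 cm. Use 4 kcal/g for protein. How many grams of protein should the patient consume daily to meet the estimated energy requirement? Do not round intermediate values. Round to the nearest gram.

220 g/day

Convert to metric: weight = 327 ÷ 2.2 = 148.6364 kg; height = 76 × 2.54 = 193.04 cm.
Mifflin-St Jeor (female): BMR = 10(148.6364) + 6.25(193.04) − 5(73) − 161 = 1486.3636 + 1206.5 − 365 − 161 = 2166.8636 kcal/day.
TEE = 2166.8636 × 1.625 = 3521.1534 kcal/day.
Protein energy = 25% × 3521.1534 = 880.2884 kcal.
Protein = 880.2884 ÷ 4 kcal/g = 220.0721 g.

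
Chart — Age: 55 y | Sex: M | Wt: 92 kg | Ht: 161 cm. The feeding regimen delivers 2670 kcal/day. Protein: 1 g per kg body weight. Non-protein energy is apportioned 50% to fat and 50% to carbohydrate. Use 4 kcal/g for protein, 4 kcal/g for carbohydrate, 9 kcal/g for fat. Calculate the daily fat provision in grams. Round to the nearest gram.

128 g/day

Protein = 1 × 92 = 92 g → 92 × 4 = 368 kcal.
Non-protein calories = 2670 − 368 = 2302 kcal.
Fat: 50% × 2302 = 1151 kcal; carbohydrate: 1151 kcal.
Fat: 1151 kcal ÷ 9 kcal/g = 127.8889 g.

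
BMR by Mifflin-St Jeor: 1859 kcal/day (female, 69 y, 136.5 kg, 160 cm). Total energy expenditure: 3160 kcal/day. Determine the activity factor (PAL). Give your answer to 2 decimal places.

Activity factor = TEE ÷ BMR = 3160 ÷ 1859 = 1.7.

1.70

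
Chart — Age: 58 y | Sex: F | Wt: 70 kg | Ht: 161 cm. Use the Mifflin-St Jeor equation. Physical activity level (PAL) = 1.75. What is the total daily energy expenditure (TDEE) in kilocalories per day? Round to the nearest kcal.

2197 kilocalories per day

Mifflin-St Jeor (female): BMR = 10(70) + 6.25(161) − 5(58) − 161 = 700 + 1006.25 − 290 − 161 = 1255.25 kcal/day.
TEE = BMR × activity factor = 1255.25 × 1.75 = 2196.6875 kcal/day.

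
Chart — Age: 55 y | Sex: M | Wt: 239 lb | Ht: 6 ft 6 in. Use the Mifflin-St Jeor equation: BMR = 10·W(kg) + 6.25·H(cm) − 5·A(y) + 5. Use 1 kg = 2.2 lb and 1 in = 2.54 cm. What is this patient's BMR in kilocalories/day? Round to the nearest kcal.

2055 kilocalories/day

Convert to metric: weight = 239 ÷ 2.2 = 108.6364 kg; height = (6×12 + 6) × 2.54 = 78 × 2.54 = 198.12 cm.
Mifflin-St Jeor (male): BMR = 10(108.6364) + 6.25(198.12) − 5(55) + 5 = 1086.3636 + 1238.25 − 275 + 5 = 2054.6136 kcal/day.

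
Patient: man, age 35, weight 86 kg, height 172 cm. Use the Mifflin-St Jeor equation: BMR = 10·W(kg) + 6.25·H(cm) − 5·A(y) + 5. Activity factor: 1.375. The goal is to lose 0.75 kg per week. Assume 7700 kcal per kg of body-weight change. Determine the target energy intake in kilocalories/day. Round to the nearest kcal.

1602 kilocalories/day

Mifflin-St Jeor (male): BMR = 10(86) + 6.25(172) − 5(35) + 5 = 860 + 1075 − 175 + 5 = 1765 kcal/day.
TEE = 1765 × 1.375 = 2426.875 kcal/day.
Required daily deficit = 0.75 × 7700 ÷ 7 = 825 kcal/day.
Target intake = 2426.875 − 825 = 1601.875 kcal/day.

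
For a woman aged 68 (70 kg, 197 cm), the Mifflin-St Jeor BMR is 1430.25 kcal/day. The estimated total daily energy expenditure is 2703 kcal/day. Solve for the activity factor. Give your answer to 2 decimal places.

Activity factor = TEE ÷ BMR = 2703 ÷ 1430.25 = 1.89.

1.89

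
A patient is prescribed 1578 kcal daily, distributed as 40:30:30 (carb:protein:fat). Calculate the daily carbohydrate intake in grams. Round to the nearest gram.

Carbohydrate energy = 40% × 1578 = 631.2 kcal.
At 4 kcal/g: 631.2 ÷ 4 = 157.8 g.

158 g/day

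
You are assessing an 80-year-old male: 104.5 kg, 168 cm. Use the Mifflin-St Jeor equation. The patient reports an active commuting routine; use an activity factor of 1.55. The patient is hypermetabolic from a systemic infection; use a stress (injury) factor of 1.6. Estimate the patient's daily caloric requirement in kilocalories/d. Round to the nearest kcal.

4216 kilocalories/d

Mifflin-St Jeor (male): BMR = 10(104.5) + 6.25(168) − 5(80) + 5 = 1045 + 1050 − 400 + 5 = 1700 kcal/day.
TEE = BMR × activity factor = 1700 × 1.55 = 2635 kcal/day.
Apply stress factor: 2635 × 1.6 = 4216 kcal/day.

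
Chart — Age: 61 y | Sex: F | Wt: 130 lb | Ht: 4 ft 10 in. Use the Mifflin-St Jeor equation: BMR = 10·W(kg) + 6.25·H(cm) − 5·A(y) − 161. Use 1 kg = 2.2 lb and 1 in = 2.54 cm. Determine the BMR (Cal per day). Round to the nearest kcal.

Convert to metric: weight = 130 ÷ 2.2 = 59.0909 kg; height = (4×12 + 10) × 2.54 = 58 × 2.54 = 147.32 cm.
Mifflin-St Jeor (female): BMR = 10(59.0909) + 6.25(147.32) − 5(61) − 161 = 590.9091 + 920.75 − 305 − 161 = 1045.6591 kcal/day.

1046 Cal per day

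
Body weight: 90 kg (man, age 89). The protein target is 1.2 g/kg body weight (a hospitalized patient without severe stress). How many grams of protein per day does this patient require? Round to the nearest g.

108 g/day

Protein = 1.2 g/kg × 90 kg = 108 g/day.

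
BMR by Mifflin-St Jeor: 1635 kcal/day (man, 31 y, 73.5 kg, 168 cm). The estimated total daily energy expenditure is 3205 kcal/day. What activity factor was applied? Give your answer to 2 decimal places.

1.96

Activity factor = TEE ÷ BMR = 3205 ÷ 1635 = 1.96.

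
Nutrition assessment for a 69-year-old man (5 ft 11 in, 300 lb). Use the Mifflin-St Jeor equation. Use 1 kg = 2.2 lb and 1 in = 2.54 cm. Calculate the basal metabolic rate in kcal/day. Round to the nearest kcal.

2151 kcal/day

Convert to metric: weight = 300 ÷ 2.2 = 136.3636 kg; height = (5×12 + 11) × 2.54 = 71 × 2.54 = 180.34 cm.
Mifflin-St Jeor (male): BMR = 10(136.3636) + 6.25(180.34) − 5(69) + 5 = 1363.6364 + 1127.125 − 345 + 5 = 2150.7614 kcal/day.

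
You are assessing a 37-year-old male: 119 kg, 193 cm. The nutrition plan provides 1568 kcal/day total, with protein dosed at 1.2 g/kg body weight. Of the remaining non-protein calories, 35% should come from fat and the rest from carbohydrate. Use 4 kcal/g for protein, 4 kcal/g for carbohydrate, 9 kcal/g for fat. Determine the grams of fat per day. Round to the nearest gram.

39 g/day

Protein = 1.2 × 119 = 142.8 g → 142.8 × 4 = 571.2 kcal.
Non-protein calories = 1568 − 571.2 = 996.8 kcal.
Fat: 35% × 996.8 = 348.88 kcal; carbohydrate: 647.92 kcal.
Fat: 348.88 kcal ÷ 9 kcal/g = 38.7644 g.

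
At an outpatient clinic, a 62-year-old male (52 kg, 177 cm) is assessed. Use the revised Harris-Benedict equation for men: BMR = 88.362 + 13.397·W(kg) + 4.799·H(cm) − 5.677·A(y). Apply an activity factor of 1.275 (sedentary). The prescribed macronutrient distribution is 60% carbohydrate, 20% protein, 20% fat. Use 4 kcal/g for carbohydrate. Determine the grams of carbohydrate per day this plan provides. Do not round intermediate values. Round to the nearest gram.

Harris-Benedict: BMR = 88.362 + 13.397(52) + 4.799(177) − 5.677(62) = 1282.455 kcal/day.
TEE = 1282.455 × 1.275 = 1635.1301 kcal/day.
Carbohydrate energy = 60% × 1635.1301 = 981.0781 kcal.
Carbohydrate = 981.0781 ÷ 4 kcal/g = 245.2695 g.

245 g/day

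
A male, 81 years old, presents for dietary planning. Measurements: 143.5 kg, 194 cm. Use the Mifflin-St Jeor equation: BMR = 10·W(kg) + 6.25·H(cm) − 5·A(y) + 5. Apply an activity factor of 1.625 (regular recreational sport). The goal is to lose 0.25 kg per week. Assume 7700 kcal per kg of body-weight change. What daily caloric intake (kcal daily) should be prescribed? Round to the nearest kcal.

3377 kcal daily

Mifflin-St Jeor (male): BMR = 10(143.5) + 6.25(194) − 5(81) + 5 = 1435 + 1212.5 − 405 + 5 = 2247.5 kcal/day.
TEE = 2247.5 × 1.625 = 3652.1875 kcal/day.
Required daily deficit = 0.25 × 7700 ÷ 7 = 275 kcal/day.
Target intake = 3652.1875 − 275 = 3377.1875 kcal/day.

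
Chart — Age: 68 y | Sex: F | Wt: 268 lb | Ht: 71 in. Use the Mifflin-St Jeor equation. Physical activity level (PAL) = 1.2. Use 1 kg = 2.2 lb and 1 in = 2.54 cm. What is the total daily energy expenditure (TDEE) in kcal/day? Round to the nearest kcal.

2213 kcal/day

Convert to metric: weight = 268 ÷ 2.2 = 121.8182 kg; height = 71 × 2.54 = 180.34 cm.
Mifflin-St Jeor (female): BMR = 10(121.8182) + 6.25(180.34) − 5(68) − 161 = 1218.1818 + 1127.125 − 340 − 161 = 1844.3068 kcal/day.
TEE = BMR × activity factor = 1844.3068 × 1.2 = 2213.1682 kcal/day.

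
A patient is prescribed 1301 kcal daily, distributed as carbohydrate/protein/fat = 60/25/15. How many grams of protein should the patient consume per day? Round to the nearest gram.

Protein energy = 25% × 1301 = 325.25 kcal.
At 4 kcal/g: 325.25 ÷ 4 = 81.3125 g.

81 g/day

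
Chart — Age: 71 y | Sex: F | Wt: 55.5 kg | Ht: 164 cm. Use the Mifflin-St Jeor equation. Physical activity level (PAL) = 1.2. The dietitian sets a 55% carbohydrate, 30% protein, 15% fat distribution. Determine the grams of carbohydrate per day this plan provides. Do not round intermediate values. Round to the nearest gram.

176 g/day

Mifflin-St Jeor (female): BMR = 10(55.5) + 6.25(164) − 5(71) − 161 = 555 + 1025 − 355 − 161 = 1064 kcal/day.
TEE = 1064 × 1.2 = 1276.8 kcal/day.
Carbohydrate energy = 55% × 1276.8 = 702.24 kcal.
Carbohydrate = 702.24 ÷ 4 kcal/g = 175.56 g.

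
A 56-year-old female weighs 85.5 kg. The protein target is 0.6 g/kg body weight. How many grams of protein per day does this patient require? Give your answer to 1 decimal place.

51.3 g/day

Protein = 0.6 g/kg × 85.5 kg = 51.3 g/day.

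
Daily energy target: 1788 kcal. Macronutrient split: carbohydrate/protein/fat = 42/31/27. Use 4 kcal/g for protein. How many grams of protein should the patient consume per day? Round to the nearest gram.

Protein energy = 31% × 1788 = 554.28 kcal.
At 4 kcal/g: 554.28 ÷ 4 = 138.57 g.

139 g/day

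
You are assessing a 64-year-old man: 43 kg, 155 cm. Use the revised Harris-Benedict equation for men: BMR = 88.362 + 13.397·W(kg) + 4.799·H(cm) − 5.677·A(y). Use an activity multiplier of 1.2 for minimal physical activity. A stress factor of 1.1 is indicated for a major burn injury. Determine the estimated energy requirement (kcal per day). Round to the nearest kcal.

Harris-Benedict: BMR = 88.362 + 13.397(43) + 4.799(155) − 5.677(64) = 1044.95 kcal/day.
TEE = BMR × activity factor = 1044.95 × 1.2 = 1253.94 kcal/day.
Apply stress factor: 1253.94 × 1.1 = 1379.334 kcal/day.

1379 kcal per day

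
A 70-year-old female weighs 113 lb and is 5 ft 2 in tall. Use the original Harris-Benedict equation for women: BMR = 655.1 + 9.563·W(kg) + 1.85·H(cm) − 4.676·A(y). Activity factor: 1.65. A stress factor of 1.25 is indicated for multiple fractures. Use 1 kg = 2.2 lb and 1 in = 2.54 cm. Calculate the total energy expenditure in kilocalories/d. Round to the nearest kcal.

2290 kilocalories/d

Convert to metric: weight = 113 ÷ 2.2 = 51.3636 kg; height = (5×12 + 2) × 2.54 = 62 × 2.54 = 157.48 cm.
Harris-Benedict: BMR = 655.1 + 9.563(51.3636) + 1.85(157.48) − 4.676(70) = 1110.3085 kcal/day.
TEE = BMR × activity factor = 1110.3085 × 1.65 = 1832.0089 kcal/day.
Apply stress factor: 1832.0089 × 1.25 = 2290.0112 kcal/day.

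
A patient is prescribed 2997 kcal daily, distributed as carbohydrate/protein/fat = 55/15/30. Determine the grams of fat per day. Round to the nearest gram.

100 g/day

Fat energy = 30% × 2997 = 899.1 kcal.
At 9 kcal/g: 899.1 ÷ 9 = 99.9 g.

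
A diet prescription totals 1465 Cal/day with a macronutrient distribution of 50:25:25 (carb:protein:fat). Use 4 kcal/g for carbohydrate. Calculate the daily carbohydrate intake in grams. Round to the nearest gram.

Carbohydrate energy = 50% × 1465 = 732.5 kcal.
At 4 kcal/g: 732.5 ÷ 4 = 183.125 g.

183 g/day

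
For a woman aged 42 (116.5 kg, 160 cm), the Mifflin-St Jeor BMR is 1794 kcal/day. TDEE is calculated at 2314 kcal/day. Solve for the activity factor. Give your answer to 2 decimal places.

Activity factor = TEE ÷ BMR = 2314 ÷ 1794 = 1.29.

1.29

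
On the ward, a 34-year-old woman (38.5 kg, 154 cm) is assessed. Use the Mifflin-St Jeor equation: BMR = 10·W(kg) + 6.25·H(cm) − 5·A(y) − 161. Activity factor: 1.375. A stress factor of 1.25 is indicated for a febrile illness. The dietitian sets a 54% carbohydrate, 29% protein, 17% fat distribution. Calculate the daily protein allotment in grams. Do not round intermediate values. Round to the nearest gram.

127 g/day

Mifflin-St Jeor (female): BMR = 10(38.5) + 6.25(154) − 5(34) − 161 = 385 + 962.5 − 170 − 161 = 1016.5 kcal/day.
TEE = 1016.5 × 1.375 = 1397.6875 kcal/day.
With stress factor 1.25: 1397.6875 × 1.25 = 1747.1094 kcal/day.
Protein energy = 29% × 1747.1094 = 506.6617 kcal.
Protein = 506.6617 ÷ 4 kcal/g = 126.6654 g.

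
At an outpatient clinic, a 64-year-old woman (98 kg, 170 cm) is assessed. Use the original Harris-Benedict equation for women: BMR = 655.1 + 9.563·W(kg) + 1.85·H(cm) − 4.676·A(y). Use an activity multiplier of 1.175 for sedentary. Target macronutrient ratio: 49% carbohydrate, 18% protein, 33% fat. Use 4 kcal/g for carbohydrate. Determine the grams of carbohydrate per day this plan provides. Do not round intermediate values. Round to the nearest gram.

231 g/day

Harris-Benedict: BMR = 655.1 + 9.563(98) + 1.85(170) − 4.676(64) = 1607.51 kcal/day.
TEE = 1607.51 × 1.175 = 1888.8243 kcal/day.
Carbohydrate energy = 49% × 1888.8243 = 925.5239 kcal.
Carbohydrate = 925.5239 ÷ 4 kcal/g = 231.381 g.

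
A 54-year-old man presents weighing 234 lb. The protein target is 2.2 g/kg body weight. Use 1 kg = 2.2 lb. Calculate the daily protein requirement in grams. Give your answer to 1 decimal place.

Weight in kg = 234 ÷ 2.2 = 106.3636 kg.
Protein = 2.2 g/kg × 106.3636 kg = 234 g/day.

234.0 g/day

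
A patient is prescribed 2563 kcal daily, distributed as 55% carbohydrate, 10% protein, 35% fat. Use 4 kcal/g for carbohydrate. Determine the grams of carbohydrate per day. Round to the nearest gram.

Carbohydrate energy = 55% × 2563 = 1409.65 kcal.
At 4 kcal/g: 1409.65 ÷ 4 = 352.4125 g.

352 g/day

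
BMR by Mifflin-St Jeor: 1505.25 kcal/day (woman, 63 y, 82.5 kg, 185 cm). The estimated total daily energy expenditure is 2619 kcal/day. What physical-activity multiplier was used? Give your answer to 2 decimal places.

1.74

Activity factor = TEE ÷ BMR = 2619 ÷ 1505.25 = 1.74.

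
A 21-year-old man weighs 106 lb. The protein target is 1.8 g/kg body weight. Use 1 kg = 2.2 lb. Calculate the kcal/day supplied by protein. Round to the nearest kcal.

347 kcal/day

Weight in kg = 106 ÷ 2.2 = 48.1818 kg.
Protein = 1.8 g/kg × 48.1818 kg = 86.7273 g/day.
Protein energy = 86.7273 g × 4 kcal/g = 346.9091 kcal/day.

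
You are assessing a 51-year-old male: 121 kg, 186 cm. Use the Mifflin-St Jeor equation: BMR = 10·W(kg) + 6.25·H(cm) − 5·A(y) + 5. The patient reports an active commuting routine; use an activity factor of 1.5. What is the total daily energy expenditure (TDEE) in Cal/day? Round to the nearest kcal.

3184 Cal/day

Mifflin-St Jeor (male): BMR = 10(121) + 6.25(186) − 5(51) + 5 = 1210 + 1162.5 − 255 + 5 = 2122.5 kcal/day.
TEE = BMR × activity factor = 2122.5 × 1.5 = 3183.75 kcal/day.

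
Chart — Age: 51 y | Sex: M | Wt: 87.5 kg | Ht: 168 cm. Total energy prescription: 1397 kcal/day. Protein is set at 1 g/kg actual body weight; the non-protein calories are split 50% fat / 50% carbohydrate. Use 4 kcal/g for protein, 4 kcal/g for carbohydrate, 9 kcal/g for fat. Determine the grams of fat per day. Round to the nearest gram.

58 g/day

Protein = 1 × 87.5 = 87.5 g → 87.5 × 4 = 350 kcal.
Non-protein calories = 1397 − 350 = 1047 kcal.
Fat: 50% × 1047 = 523.5 kcal; carbohydrate: 523.5 kcal.
Fat: 523.5 kcal ÷ 9 kcal/g = 58.1667 g.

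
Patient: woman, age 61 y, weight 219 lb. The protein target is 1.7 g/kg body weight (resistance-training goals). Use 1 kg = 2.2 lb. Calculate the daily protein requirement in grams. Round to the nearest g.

Weight in kg = 219 ÷ 2.2 = 99.5455 kg.
Protein = 1.7 g/kg × 99.5455 kg = 169.2273 g/day.

169 g/day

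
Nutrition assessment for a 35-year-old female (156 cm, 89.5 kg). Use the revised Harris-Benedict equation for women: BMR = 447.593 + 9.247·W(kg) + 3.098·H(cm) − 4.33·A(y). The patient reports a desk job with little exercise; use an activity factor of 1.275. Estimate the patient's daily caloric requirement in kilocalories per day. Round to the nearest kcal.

Harris-Benedict: BMR = 447.593 + 9.247(89.5) + 3.098(156) − 4.33(35) = 1606.9375 kcal/day.
TEE = BMR × activity factor = 1606.9375 × 1.275 = 2048.8453 kcal/day.

2049 kilocalories per day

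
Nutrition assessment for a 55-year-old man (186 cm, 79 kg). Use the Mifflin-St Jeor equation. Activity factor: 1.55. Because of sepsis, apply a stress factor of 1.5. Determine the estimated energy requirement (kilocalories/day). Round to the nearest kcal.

Mifflin-St Jeor (male): BMR = 10(79) + 6.25(186) − 5(55) + 5 = 790 + 1162.5 − 275 + 5 = 1682.5 kcal/day.
TEE = BMR × activity factor = 1682.5 × 1.55 = 2607.875 kcal/day.
Apply stress factor: 2607.875 × 1.5 = 3911.8125 kcal/day.

3912 kilocalories/day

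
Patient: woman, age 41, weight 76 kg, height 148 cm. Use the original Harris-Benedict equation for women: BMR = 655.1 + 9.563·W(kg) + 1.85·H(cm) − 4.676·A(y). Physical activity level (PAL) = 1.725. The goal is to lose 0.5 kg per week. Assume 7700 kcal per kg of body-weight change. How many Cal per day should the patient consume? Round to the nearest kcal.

Harris-Benedict: BMR = 655.1 + 9.563(76) + 1.85(148) − 4.676(41) = 1463.972 kcal/day.
TEE = 1463.972 × 1.725 = 2525.3517 kcal/day.
Required daily deficit = 0.5 × 7700 ÷ 7 = 550 kcal/day.
Target intake = 2525.3517 − 550 = 1975.3517 kcal/day.

1975 Cal per day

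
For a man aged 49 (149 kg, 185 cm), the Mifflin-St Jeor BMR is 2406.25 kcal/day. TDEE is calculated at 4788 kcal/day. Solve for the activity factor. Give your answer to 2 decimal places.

1.99

Activity factor = TEE ÷ BMR = 4788 ÷ 2406.25 = 1.99.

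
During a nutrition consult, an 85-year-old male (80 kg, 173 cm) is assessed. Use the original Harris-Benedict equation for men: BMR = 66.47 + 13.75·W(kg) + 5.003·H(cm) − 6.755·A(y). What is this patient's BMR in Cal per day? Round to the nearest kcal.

Harris-Benedict: BMR = 66.47 + 13.75(80) + 5.003(173) − 6.755(85) = 1457.814 kcal/day.

1458 Cal per day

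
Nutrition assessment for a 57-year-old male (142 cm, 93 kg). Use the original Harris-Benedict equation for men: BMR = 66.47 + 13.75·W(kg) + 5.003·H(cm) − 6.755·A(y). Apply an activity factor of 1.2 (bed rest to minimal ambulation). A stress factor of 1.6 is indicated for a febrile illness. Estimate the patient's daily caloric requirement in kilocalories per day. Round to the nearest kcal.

Harris-Benedict: BMR = 66.47 + 13.75(93) + 5.003(142) − 6.755(57) = 1670.611 kcal/day.
TEE = BMR × activity factor = 1670.611 × 1.2 = 2004.7332 kcal/day.
Apply stress factor: 2004.7332 × 1.6 = 3207.5731 kcal/day.

3208 kilocalories per day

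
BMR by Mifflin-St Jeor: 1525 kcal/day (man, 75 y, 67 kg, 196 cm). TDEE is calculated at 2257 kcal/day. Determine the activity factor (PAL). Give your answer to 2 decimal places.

1.48

Activity factor = TEE ÷ BMR = 2257 ÷ 1525 = 1.48.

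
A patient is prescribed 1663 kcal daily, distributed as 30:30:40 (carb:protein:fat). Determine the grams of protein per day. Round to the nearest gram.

125 g/day

Protein energy = 30% × 1663 = 498.9 kcal.
At 4 kcal/g: 498.9 ÷ 4 = 124.725 g.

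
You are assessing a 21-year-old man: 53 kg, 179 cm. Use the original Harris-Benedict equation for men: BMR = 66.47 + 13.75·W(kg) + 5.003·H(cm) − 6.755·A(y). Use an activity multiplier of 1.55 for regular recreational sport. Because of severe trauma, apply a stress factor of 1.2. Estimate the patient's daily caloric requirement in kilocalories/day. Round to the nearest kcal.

2881 kilocalories/day

Harris-Benedict: BMR = 66.47 + 13.75(53) + 5.003(179) − 6.755(21) = 1548.902 kcal/day.
TEE = BMR × activity factor = 1548.902 × 1.55 = 2400.7981 kcal/day.
Apply stress factor: 2400.7981 × 1.2 = 2880.9577 kcal/day.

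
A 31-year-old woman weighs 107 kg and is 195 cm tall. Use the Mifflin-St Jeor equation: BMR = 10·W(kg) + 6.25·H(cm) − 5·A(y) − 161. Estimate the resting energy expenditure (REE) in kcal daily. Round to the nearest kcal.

Mifflin-St Jeor (female): BMR = 10(107) + 6.25(195) − 5(31) − 161 = 1070 + 1218.75 − 155 − 161 = 1972.75 kcal/day.

1973 kcal daily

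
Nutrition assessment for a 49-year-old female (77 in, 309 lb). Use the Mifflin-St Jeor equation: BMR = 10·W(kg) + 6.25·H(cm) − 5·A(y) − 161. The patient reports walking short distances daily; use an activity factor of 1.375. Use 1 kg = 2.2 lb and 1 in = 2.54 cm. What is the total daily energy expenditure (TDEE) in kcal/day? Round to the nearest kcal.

Convert to metric: weight = 309 ÷ 2.2 = 140.4545 kg; height = 77 × 2.54 = 195.58 cm.
Mifflin-St Jeor (female): BMR = 10(140.4545) + 6.25(195.58) − 5(49) − 161 = 1404.5455 + 1222.375 − 245 − 161 = 2220.9205 kcal/day.
TEE = BMR × activity factor = 2220.9205 × 1.375 = 3053.7656 kcal/day.

3054 kcal/day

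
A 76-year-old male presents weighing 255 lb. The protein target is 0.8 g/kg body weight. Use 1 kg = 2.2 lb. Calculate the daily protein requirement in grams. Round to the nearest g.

Weight in kg = 255 ÷ 2.2 = 115.9091 kg.
Protein = 0.8 g/kg × 115.9091 kg = 92.7273 g/day.

93 g/day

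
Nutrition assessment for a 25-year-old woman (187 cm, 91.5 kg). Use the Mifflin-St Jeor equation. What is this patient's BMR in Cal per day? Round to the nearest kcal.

Mifflin-St Jeor (female): BMR = 10(91.5) + 6.25(187) − 5(25) − 161 = 915 + 1168.75 − 125 − 161 = 1797.75 kcal/day.

1798 Cal per day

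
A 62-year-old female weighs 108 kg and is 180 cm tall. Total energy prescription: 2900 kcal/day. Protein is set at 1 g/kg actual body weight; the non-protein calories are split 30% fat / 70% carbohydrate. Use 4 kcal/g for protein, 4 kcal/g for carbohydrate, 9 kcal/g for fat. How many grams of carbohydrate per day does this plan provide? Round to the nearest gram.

Protein = 1 × 108 = 108 g → 108 × 4 = 432 kcal.
Non-protein calories = 2900 − 432 = 2468 kcal.
Fat: 30% × 2468 = 740.4 kcal; carbohydrate: 1727.6 kcal.
Carbohydrate: 1727.6 kcal ÷ 4 kcal/g = 431.9 g.

432 g/day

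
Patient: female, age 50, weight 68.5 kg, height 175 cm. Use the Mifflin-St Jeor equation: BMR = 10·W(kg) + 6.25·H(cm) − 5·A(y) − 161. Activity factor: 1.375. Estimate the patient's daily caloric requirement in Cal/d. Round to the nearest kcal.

1881 Cal/d

Mifflin-St Jeor (female): BMR = 10(68.5) + 6.25(175) − 5(50) − 161 = 685 + 1093.75 − 250 − 161 = 1367.75 kcal/day.
TEE = BMR × activity factor = 1367.75 × 1.375 = 1880.6563 kcal/day.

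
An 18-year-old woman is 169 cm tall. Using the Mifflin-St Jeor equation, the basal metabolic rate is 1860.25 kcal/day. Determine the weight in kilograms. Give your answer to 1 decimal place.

1860.25 = 10·W + 6.25(169) − 5(18) − 161
10·W = 1860.25 − 805.25 = 1055, so W = 105.5 kg.

105.5 kg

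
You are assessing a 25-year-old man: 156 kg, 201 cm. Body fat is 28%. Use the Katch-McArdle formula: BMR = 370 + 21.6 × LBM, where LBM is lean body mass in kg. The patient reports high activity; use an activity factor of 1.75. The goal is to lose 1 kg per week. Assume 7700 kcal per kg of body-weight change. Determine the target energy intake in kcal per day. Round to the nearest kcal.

3793 kcal per day

LBM = 156 × (1 − 0.28) = 112.32 kg. Katch-McArdle: BMR = 370 + 21.6 × 112.32 = 2796.112 kcal/day.
TEE = 2796.112 × 1.75 = 4893.196 kcal/day.
Required daily deficit = 1 × 7700 ÷ 7 = 1100 kcal/day.
Target intake = 4893.196 − 1100 = 3793.196 kcal/day.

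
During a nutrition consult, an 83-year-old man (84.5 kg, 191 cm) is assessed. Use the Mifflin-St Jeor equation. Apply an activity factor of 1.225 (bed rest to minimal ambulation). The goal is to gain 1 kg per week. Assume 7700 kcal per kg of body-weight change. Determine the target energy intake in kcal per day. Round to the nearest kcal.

Mifflin-St Jeor (male): BMR = 10(84.5) + 6.25(191) − 5(83) + 5 = 845 + 1193.75 − 415 + 5 = 1628.75 kcal/day.
TEE = 1628.75 × 1.225 = 1995.2188 kcal/day.
Required daily surplus = 1 × 7700 ÷ 7 = 1100 kcal/day.
Target intake = 1995.2188 + 1100 = 3095.2188 kcal/day.

3095 kcal per day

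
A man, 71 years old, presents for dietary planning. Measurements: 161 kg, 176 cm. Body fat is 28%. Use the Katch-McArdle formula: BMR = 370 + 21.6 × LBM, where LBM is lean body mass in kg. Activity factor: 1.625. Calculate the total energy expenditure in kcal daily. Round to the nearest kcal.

LBM = 161 × (1 − 0.28) = 115.92 kg. Katch-McArdle: BMR = 370 + 21.6 × 115.92 = 2873.872 kcal/day.
TEE = BMR × activity factor = 2873.872 × 1.625 = 4670.042 kcal/day.

4670 kcal daily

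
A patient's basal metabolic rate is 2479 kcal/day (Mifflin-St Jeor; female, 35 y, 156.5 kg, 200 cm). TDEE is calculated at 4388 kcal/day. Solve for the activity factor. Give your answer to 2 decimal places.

1.77

Activity factor = TEE ÷ BMR = 4388 ÷ 2479 = 1.77.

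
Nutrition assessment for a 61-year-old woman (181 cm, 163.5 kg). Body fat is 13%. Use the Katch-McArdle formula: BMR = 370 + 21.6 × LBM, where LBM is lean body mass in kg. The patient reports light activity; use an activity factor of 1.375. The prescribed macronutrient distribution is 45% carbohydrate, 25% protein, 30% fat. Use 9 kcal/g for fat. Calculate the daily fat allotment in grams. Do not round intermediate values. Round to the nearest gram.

LBM = 163.5 × (1 − 0.13) = 142.245 kg. Katch-McArdle: BMR = 370 + 21.6 × 142.245 = 3442.492 kcal/day.
TEE = 3442.492 × 1.375 = 4733.4265 kcal/day.
Fat energy = 30% × 4733.4265 = 1420.028 kcal.
Fat = 1420.028 ÷ 9 kcal/g = 157.7809 g.

158 g/day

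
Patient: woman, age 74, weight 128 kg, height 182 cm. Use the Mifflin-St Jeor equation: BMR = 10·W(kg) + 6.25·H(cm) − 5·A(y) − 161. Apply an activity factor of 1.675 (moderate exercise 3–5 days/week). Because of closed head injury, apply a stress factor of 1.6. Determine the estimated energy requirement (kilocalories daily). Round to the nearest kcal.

5056 kilocalories daily

Mifflin-St Jeor (female): BMR = 10(128) + 6.25(182) − 5(74) − 161 = 1280 + 1137.5 − 370 − 161 = 1886.5 kcal/day.
TEE = BMR × activity factor = 1886.5 × 1.675 = 3159.8875 kcal/day.
Apply stress factor: 3159.8875 × 1.6 = 5055.82 kcal/day.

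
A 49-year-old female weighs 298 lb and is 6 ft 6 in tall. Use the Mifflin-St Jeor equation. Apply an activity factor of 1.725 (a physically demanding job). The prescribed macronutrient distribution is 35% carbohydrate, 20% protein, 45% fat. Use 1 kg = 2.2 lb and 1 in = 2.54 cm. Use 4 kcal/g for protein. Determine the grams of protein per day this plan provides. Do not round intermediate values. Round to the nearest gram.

189 g/day

Convert to metric: weight = 298 ÷ 2.2 = 135.4545 kg; height = (6×12 + 6) × 2.54 = 78 × 2.54 = 198.12 cm.
Mifflin-St Jeor (female): BMR = 10(135.4545) + 6.25(198.12) − 5(49) − 161 = 1354.5455 + 1238.25 − 245 − 161 = 2186.7955 kcal/day.
TEE = 2186.7955 × 1.725 = 3772.2222 kcal/day.
Protein energy = 20% × 3772.2222 = 754.4444 kcal.
Protein = 754.4444 ÷ 4 kcal/g = 188.6111 g.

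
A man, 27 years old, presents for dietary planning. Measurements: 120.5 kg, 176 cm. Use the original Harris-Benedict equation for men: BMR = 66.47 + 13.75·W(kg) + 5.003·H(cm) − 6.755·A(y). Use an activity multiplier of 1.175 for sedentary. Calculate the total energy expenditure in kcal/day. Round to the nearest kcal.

Harris-Benedict: BMR = 66.47 + 13.75(120.5) + 5.003(176) − 6.755(27) = 2421.488 kcal/day.
TEE = BMR × activity factor = 2421.488 × 1.175 = 2845.2484 kcal/day.

2845 kcal/day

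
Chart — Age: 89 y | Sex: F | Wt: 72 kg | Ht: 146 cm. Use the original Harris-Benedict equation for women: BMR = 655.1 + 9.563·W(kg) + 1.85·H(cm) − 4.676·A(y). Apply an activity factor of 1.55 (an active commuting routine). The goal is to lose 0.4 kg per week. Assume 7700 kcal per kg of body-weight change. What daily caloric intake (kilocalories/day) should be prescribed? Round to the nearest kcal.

1416 kilocalories/day

Harris-Benedict: BMR = 655.1 + 9.563(72) + 1.85(146) − 4.676(89) = 1197.572 kcal/day.
TEE = 1197.572 × 1.55 = 1856.2366 kcal/day.
Required daily deficit = 0.4 × 7700 ÷ 7 = 440 kcal/day.
Target intake = 1856.2366 − 440 = 1416.2366 kcal/day.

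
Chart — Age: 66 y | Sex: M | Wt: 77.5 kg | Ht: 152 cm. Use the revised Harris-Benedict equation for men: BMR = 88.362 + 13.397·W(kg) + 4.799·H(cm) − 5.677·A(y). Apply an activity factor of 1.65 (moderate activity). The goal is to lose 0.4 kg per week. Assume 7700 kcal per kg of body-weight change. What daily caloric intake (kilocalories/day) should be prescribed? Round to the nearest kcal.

2004 kilocalories/day

Harris-Benedict: BMR = 88.362 + 13.397(77.5) + 4.799(152) − 5.677(66) = 1481.3955 kcal/day.
TEE = 1481.3955 × 1.65 = 2444.3026 kcal/day.
Required daily deficit = 0.4 × 7700 ÷ 7 = 440 kcal/day.
Target intake = 2444.3026 − 440 = 2004.3026 kcal/day.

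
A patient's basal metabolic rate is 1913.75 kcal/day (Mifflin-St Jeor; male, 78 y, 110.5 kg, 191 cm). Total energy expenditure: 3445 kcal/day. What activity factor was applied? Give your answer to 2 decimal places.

1.80

Activity factor = TEE ÷ BMR = 3445 ÷ 1913.75 = 1.8.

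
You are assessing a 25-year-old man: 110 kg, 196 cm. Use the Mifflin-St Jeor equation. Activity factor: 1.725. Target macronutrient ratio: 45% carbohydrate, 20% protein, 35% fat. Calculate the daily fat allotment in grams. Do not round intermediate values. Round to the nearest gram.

148 g/day

Mifflin-St Jeor (male): BMR = 10(110) + 6.25(196) − 5(25) + 5 = 1100 + 1225 − 125 + 5 = 2205 kcal/day.
TEE = 2205 × 1.725 = 3803.625 kcal/day.
Fat energy = 35% × 3803.625 = 1331.2688 kcal.
Fat = 1331.2688 ÷ 9 kcal/g = 147.9188 g.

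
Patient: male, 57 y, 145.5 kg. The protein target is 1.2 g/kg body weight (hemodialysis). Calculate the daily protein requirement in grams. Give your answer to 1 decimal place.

Protein = 1.2 g/kg × 145.5 kg = 174.6 g/day.

174.6 g/day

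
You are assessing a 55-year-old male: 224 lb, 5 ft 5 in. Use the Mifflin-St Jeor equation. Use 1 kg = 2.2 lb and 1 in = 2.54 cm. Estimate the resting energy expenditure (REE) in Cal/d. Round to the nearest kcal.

1780 Cal/d

Convert to metric: weight = 224 ÷ 2.2 = 101.8182 kg; height = (5×12 + 5) × 2.54 = 65 × 2.54 = 165.1 cm.
Mifflin-St Jeor (male): BMR = 10(101.8182) + 6.25(165.1) − 5(55) + 5 = 1018.1818 + 1031.875 − 275 + 5 = 1780.0568 kcal/day.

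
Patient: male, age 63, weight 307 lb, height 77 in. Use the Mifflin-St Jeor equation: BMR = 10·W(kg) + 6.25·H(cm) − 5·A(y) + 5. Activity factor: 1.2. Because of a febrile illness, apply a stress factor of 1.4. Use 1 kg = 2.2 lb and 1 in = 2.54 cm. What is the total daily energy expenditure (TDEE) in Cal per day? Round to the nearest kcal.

3877 Cal per day

Convert to metric: weight = 307 ÷ 2.2 = 139.5455 kg; height = 77 × 2.54 = 195.58 cm.
Mifflin-St Jeor (male): BMR = 10(139.5455) + 6.25(195.58) − 5(63) + 5 = 1395.4545 + 1222.375 − 315 + 5 = 2307.8295 kcal/day.
TEE = BMR × activity factor = 2307.8295 × 1.2 = 2769.3955 kcal/day.
Apply stress factor: 2769.3955 × 1.4 = 3877.1536 kcal/day.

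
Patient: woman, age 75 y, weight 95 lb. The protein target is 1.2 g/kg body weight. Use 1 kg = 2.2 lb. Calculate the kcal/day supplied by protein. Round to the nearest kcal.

207 kcal/day

Weight in kg = 95 ÷ 2.2 = 43.1818 kg.
Protein = 1.2 g/kg × 43.1818 kg = 51.8182 g/day.
Protein energy = 51.8182 g × 4 kcal/g = 207.2727 kcal/day.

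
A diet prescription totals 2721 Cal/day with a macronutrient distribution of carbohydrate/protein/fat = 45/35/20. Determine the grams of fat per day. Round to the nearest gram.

Fat energy = 20% × 2721 = 544.2 kcal.
At 9 kcal/g: 544.2 ÷ 9 = 60.4667 g.

60 g/day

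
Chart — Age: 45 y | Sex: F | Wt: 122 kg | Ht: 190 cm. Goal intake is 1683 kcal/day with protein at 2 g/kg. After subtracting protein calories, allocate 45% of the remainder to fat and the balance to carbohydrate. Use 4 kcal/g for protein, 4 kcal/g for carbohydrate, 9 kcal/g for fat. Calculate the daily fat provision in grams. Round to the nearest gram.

Protein = 2 × 122 = 244 g → 244 × 4 = 976 kcal.
Non-protein calories = 1683 − 976 = 707 kcal.
Fat: 45% × 707 = 318.15 kcal; carbohydrate: 388.85 kcal.
Fat: 318.15 kcal ÷ 9 kcal/g = 35.35 g.

35 g/day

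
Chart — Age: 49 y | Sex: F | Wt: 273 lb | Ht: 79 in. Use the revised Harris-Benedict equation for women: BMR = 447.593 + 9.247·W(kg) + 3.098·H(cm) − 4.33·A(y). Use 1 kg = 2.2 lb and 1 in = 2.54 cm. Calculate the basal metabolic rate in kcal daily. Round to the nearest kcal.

Convert to metric: weight = 273 ÷ 2.2 = 124.0909 kg; height = 79 × 2.54 = 200.66 cm.
Harris-Benedict: BMR = 447.593 + 9.247(124.0909) + 3.098(200.66) − 4.33(49) = 2004.5363 kcal/day.

2005 kcal daily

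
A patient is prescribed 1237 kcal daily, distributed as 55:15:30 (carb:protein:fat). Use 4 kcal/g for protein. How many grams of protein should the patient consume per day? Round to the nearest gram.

Protein energy = 15% × 1237 = 185.55 kcal.
At 4 kcal/g: 185.55 ÷ 4 = 46.3875 g.

46 g/day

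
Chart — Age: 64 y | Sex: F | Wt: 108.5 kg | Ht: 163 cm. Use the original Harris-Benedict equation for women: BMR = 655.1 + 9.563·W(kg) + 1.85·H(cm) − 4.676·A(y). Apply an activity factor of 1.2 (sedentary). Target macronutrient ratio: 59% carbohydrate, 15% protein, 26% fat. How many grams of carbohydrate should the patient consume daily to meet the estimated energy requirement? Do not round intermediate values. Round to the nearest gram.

300 g/day

Harris-Benedict: BMR = 655.1 + 9.563(108.5) + 1.85(163) − 4.676(64) = 1694.9715 kcal/day.
TEE = 1694.9715 × 1.2 = 2033.9658 kcal/day.
Carbohydrate energy = 59% × 2033.9658 = 1200.0398 kcal.
Carbohydrate = 1200.0398 ÷ 4 kcal/g = 300.01 g.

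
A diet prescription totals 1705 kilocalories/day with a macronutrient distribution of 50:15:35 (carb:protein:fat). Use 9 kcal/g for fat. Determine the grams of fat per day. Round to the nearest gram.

Fat energy = 35% × 1705 = 596.75 kcal.
At 9 kcal/g: 596.75 ÷ 9 = 66.3056 g.

66 g/day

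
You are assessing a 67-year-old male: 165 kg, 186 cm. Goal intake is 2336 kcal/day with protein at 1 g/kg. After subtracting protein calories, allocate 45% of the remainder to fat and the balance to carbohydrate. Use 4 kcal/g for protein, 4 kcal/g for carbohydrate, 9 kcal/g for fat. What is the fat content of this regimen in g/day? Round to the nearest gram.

Protein = 1 × 165 = 165 g → 165 × 4 = 660 kcal.
Non-protein calories = 2336 − 660 = 1676 kcal.
Fat: 45% × 1676 = 754.2 kcal; carbohydrate: 921.8 kcal.
Fat: 754.2 kcal ÷ 9 kcal/g = 83.8 g.

84 g/day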